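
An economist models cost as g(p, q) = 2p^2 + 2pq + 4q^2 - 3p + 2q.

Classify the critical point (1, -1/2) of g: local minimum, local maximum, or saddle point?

The Hessian of g is constant: H = [[4, 2], [2, 8]].
det(H) = 4·8 − 2² = 28.
det(H) > 0 and tr(H) = 12 > 0, so H is positive definite and the point is a local minimum.

local minimum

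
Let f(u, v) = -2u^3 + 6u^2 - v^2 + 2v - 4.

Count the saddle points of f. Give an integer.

1

f separates as a function of u plus a function of v, so ∇f=0 decouples.
∂f/∂u = -6u(u - 2) = 0 at u ∈ {0, 2}; ∂f/∂v = -2(v - 1) = 0 at v ∈ {1}.
The Hessian is diagonal: diag(f_uu, f_vv). Second derivatives: f_uu(0)=12, f_uu(2)=-12; f_vv(1)=-2.
Saddle points occur where the two diagonal entries have opposite signs: (0, 1). Count: 1.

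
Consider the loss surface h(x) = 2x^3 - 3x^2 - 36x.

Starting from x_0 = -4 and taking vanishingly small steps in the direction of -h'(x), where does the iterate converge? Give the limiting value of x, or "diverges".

h'(x) = 6(x - 3)(x + 2), so h'(-4) = 84.
Gradient descent moves in the -h' direction, i.e. x is decreasing.
There is no critical point below x=-4, and h' keeps the same sign, so the iterate runs off to −∞.

diverges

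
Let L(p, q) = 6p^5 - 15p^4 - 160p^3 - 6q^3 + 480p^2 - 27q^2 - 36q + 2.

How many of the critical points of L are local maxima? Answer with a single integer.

2

L separates as a function of p plus a function of q, so ∇L=0 decouples.
∂L/∂p = 30p(p - 4)(p - 2)(p + 4) = 0 at p ∈ {-4, 0, 2, 4}; ∂L/∂q = -18(q + 1)(q + 2) = 0 at q ∈ {-2, -1}.
The Hessian is diagonal: diag(L_pp, L_qq). Second derivatives: L_pp(-4)=-5760, L_pp(0)=960, L_pp(2)=-720, L_pp(4)=1920; L_qq(-2)=18, L_qq(-1)=-18.
Local maxima occur where both diagonal entries negative: (-4, -1), (2, -1). Count: 2.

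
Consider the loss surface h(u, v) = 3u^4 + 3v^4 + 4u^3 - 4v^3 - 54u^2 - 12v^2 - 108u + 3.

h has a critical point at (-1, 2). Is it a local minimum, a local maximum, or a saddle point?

The mixed partial ∂²h/∂u∂v is 0, so the Hessian at any point is diag(h_uu, h_vv) = diag(12(3u^2 + 2u - 9), 12(3v^2 - 2v - 2)).
At (-1, 2): H = diag(-96, 72).
The eigenvalues have opposite signs, so H is indefinite: a saddle point.

saddle point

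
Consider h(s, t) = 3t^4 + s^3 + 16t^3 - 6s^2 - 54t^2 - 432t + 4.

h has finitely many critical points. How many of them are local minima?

2

h separates as a function of s plus a function of t, so ∇h=0 decouples.
∂h/∂s = 3s(s - 4) = 0 at s ∈ {0, 4}; ∂h/∂t = 12(t - 3)(t + 3)(t + 4) = 0 at t ∈ {-4, -3, 3}.
The Hessian is diagonal: diag(h_ss, h_tt). Second derivatives: h_ss(0)=-12, h_ss(4)=12; h_tt(-4)=84, h_tt(-3)=-72, h_tt(3)=504.
Local minima occur where both diagonal entries positive: (4, -4), (4, 3). Count: 2.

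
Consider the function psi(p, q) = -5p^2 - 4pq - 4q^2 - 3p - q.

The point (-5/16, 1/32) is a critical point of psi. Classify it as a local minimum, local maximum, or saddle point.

The Hessian of psi is constant: H = [[-10, -4], [-4, -8]].
det(H) = (-10)·(-8) − (-4)² = 64.
det(H) > 0 and tr(H) = -18 < 0, so H is negative definite and the point is a local maximum.

local maximum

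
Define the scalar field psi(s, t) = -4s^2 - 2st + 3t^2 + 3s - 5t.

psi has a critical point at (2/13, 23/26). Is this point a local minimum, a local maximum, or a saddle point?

The Hessian of psi is constant: H = [[-8, -2], [-2, 6]].
det(H) = (-8)·6 − (-2)² = -52.
Since det(H) < 0, H is indefinite and the critical point is a saddle point.

saddle point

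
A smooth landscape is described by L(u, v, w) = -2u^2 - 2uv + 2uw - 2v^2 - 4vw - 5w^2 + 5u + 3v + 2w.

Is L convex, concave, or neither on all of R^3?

concave

L is quadratic, so its Hessian is the constant matrix H = [[-4, -2, 2], [-2, -4, -4], [2, -4, -10]].
Leading principal minors: -4, 12, -8.
Signs alternate −, +, − ⇒ H ≺ 0 ⇒ concave.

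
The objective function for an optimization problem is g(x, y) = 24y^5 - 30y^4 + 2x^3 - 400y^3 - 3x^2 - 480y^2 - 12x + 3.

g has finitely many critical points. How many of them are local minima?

2

g separates as a function of x plus a function of y, so ∇g=0 decouples.
∂g/∂x = 6(x - 2)(x + 1) = 0 at x ∈ {-1, 2}; ∂g/∂y = 120y(y - 4)(y + 1)(y + 2) = 0 at y ∈ {-2, -1, 0, 4}.
The Hessian is diagonal: diag(g_xx, g_yy). Second derivatives: g_xx(-1)=-18, g_xx(2)=18; g_yy(-2)=-1440, g_yy(-1)=600, g_yy(0)=-960, g_yy(4)=14400.
Local minima occur where both diagonal entries positive: (2, -1), (2, 4). Count: 2.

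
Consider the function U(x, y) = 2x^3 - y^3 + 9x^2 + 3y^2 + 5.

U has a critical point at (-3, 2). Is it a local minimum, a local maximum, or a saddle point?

The mixed partial ∂²U/∂x∂y is 0, so the Hessian at any point is diag(U_xx, U_yy) = diag(6(2x + 3), 6(-y + 1)).
At (-3, 2): H = diag(-18, -6).
Both eigenvalues are negative, so H is negative definite: a local maximum.

local maximum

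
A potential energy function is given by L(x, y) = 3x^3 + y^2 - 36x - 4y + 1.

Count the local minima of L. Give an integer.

1

L separates as a function of x plus a function of y, so ∇L=0 decouples.
∂L/∂x = 9(x - 2)(x + 2) = 0 at x ∈ {-2, 2}; ∂L/∂y = 2(y - 2) = 0 at y ∈ {2}.
The Hessian is diagonal: diag(L_xx, L_yy). Second derivatives: L_xx(-2)=-36, L_xx(2)=36; L_yy(2)=2.
Local minima occur where both diagonal entries positive: (2, 2). Count: 1.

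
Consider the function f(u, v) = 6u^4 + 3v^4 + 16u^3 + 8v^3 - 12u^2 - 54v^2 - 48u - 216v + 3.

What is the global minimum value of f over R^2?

-710

f(u,v) separates as P(u) + Q(v) + 3, so its minimum is min P + min Q + 3.
P'(u) = 24(u - 1)(u + 1)(u + 2) vanishes at u ∈ {-2, -1, 1}; Q'(v) = 12(v - 3)(v + 2)(v + 3) vanishes at v ∈ {-3, -2, 3}.
Local minima of P (where P''>0): P(-2)=16, P(1)=-38. Local minima of Q: Q(-3)=189, Q(3)=-675.
So the global minimum of f is P(1) + Q(3) + 3 = -38 − 675 + 3 = -710, attained at (1, 3).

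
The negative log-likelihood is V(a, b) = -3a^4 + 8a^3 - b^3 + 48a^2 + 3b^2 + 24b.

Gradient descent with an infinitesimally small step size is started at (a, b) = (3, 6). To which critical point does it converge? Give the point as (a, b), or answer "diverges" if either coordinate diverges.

V is separable, so gradient descent decouples: a follows -∂V/∂a, b follows -∂V/∂b.
∂V/∂a = -12a(a - 4)(a + 2); at a=3 this is 180, so a decreases.
∂V/∂b = -3(b - 4)(b + 2); at b=6 this is -48, so b increases.
The b-coordinate has no critical point in that direction and runs off to infinity.

diverges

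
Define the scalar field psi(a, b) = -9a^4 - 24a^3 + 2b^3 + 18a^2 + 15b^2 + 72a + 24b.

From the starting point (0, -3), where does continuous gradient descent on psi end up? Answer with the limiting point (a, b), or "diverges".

(-1, -1)

psi is separable, so gradient descent decouples: a follows -∂psi/∂a, b follows -∂psi/∂b.
∂psi/∂a = -36(a - 1)(a + 1)(a + 2); at a=0 this is 72, so a decreases.
∂psi/∂b = 6(b + 1)(b + 4); at b=-3 this is -12, so b increases.
a converges to its nearest critical value -1 (a local min of the a-part); b converges to -1. The iterate converges to (-1, -1).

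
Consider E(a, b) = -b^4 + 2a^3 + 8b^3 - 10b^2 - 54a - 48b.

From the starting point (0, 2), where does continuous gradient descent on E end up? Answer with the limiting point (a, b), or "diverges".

(3, 3)

E is separable, so gradient descent decouples: a follows -∂E/∂a, b follows -∂E/∂b.
∂E/∂a = 6(a - 3)(a + 3); at a=0 this is -54, so a increases.
∂E/∂b = -4(b - 4)(b - 3)(b + 1); at b=2 this is -24, so b increases.
a converges to its nearest critical value 3 (a local min of the a-part); b converges to 3. The iterate converges to (3, 3).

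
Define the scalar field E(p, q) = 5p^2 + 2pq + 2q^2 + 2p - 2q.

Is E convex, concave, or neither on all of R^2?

E is quadratic, so its Hessian is the constant matrix H = [[10, 2], [2, 4]].
det(H) = 36, tr(H) = 14.
det(H) > 0 and tr(H) > 0, so H is positive definite everywhere: convex.

convex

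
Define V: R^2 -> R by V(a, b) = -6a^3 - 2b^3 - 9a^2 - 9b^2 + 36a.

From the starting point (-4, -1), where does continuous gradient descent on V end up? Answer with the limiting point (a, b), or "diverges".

(-2, -3)

V is separable, so gradient descent decouples: a follows -∂V/∂a, b follows -∂V/∂b.
∂V/∂a = -18(a - 1)(a + 2); at a=-4 this is -180, so a increases.
∂V/∂b = -6b(b + 3); at b=-1 this is 12, so b decreases.
a converges to its nearest critical value -2 (a local min of the a-part); b converges to -3. The iterate converges to (-2, -3).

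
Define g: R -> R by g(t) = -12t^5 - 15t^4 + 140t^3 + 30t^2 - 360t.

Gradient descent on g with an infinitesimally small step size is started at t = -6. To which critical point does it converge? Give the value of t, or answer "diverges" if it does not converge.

-3

g'(t) = -60(t - 2)(t - 1)(t + 1)(t + 3), so g'(-6) = -50400.
Gradient descent moves in the -g' direction, i.e. t is increasing.
The nearest critical point in that direction is t = -3, where g'' = 2400 > 0 (a local minimum). The iterate converges there.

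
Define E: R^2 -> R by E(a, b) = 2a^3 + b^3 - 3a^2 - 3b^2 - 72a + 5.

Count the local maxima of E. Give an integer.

E separates as a function of a plus a function of b, so ∇E=0 decouples.
∂E/∂a = 6(a - 4)(a + 3) = 0 at a ∈ {-3, 4}; ∂E/∂b = 3b(b - 2) = 0 at b ∈ {0, 2}.
The Hessian is diagonal: diag(E_aa, E_bb). Second derivatives: E_aa(-3)=-42, E_aa(4)=42; E_bb(0)=-6, E_bb(2)=6.
Local maxima occur where both diagonal entries negative: (-3, 0). Count: 1.

1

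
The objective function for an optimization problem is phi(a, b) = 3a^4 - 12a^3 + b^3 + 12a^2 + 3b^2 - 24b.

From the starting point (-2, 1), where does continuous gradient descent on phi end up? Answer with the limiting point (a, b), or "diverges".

phi is separable, so gradient descent decouples: a follows -∂phi/∂a, b follows -∂phi/∂b.
∂phi/∂a = 12a(a - 2)(a - 1); at a=-2 this is -288, so a increases.
∂phi/∂b = 3(b - 2)(b + 4); at b=1 this is -15, so b increases.
a converges to its nearest critical value 0 (a local min of the a-part); b converges to 2. The iterate converges to (0, 2).

(0, 2)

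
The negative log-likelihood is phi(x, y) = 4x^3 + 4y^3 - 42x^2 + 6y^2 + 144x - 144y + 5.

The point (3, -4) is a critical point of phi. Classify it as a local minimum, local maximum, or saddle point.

The mixed partial ∂²phi/∂x∂y is 0, so the Hessian at any point is diag(phi_xx, phi_yy) = diag(12(2x - 7), 12(2y + 1)).
At (3, -4): H = diag(-12, -84).
Both eigenvalues are negative, so H is negative definite: a local maximum.

local maximum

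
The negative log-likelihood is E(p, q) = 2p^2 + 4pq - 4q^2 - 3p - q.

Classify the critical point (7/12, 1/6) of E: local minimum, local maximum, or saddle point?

The Hessian of E is constant: H = [[4, 4], [4, -8]].
det(H) = 4·(-8) − 4² = -48.
Since det(H) < 0, H is indefinite and the critical point is a saddle point.

saddle point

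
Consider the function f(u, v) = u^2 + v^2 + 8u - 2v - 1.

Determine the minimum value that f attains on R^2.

-18

f(u,v) separates as P(u) + Q(v) − 1, so its minimum is min P + min Q − 1.
P'(u) = 2u + 8 vanishes at u ∈ {-4}; Q'(v) = 2v - 2 vanishes at v ∈ {1}.
Local minima of P (where P''>0): P(-4)=-16. Local minima of Q: Q(1)=-1.
So the global minimum of f is P(-4) + Q(1) − 1 = -16 − 1 − 1 = -18, attained at (-4, 1).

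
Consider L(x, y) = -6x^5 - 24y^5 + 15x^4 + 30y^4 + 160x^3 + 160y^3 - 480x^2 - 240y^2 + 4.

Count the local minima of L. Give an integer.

L separates as a function of x plus a function of y, so ∇L=0 decouples.
∂L/∂x = -30x(x - 4)(x - 2)(x + 4) = 0 at x ∈ {-4, 0, 2, 4}; ∂L/∂y = -120y(y - 2)(y - 1)(y + 2) = 0 at y ∈ {-2, 0, 1, 2}.
The Hessian is diagonal: diag(L_xx, L_yy). Second derivatives: L_xx(-4)=5760, L_xx(0)=-960, L_xx(2)=720, L_xx(4)=-1920; L_yy(-2)=2880, L_yy(0)=-480, L_yy(1)=360, L_yy(2)=-960.
Local minima occur where both diagonal entries positive: (-4, -2), (-4, 1), (2, -2), (2, 1). Count: 4.

4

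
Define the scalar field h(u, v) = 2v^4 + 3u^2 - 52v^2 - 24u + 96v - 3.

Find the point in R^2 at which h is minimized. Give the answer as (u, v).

(4, -4)

h(u,v) separates as P(u) + Q(v) − 3, so its minimum is min P + min Q − 3.
P'(u) = 6u - 24 vanishes at u ∈ {4}; Q'(v) = 8(v - 3)(v - 1)(v + 4) vanishes at v ∈ {-4, 1, 3}.
Local minima of P (where P''>0): P(4)=-48. Local minima of Q: Q(-4)=-704, Q(3)=-18.
So the global minimum of h is P(4) + Q(-4) − 3 = -48 − 704 − 3 = -755, attained at (4, -4).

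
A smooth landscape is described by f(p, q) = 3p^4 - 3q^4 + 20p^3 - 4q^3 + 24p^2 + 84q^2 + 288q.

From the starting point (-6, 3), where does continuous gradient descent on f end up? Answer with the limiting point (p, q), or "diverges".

(-4, -2)

f is separable, so gradient descent decouples: p follows -∂f/∂p, q follows -∂f/∂q.
∂f/∂p = 12p(p + 1)(p + 4); at p=-6 this is -720, so p increases.
∂f/∂q = -12(q - 4)(q + 2)(q + 3); at q=3 this is 360, so q decreases.
p converges to its nearest critical value -4 (a local min of the p-part); q converges to -2. The iterate converges to (-4, -2).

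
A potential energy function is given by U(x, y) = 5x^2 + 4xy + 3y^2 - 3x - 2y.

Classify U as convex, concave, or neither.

convex

U is quadratic, so its Hessian is the constant matrix H = [[10, 4], [4, 6]].
det(H) = 44, tr(H) = 16.
det(H) > 0 and tr(H) > 0, so H is positive definite everywhere: convex.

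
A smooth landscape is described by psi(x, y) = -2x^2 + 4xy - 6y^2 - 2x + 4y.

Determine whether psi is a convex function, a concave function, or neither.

concave

psi is quadratic, so its Hessian is the constant matrix H = [[-4, 4], [4, -12]].
det(H) = 32, tr(H) = -16.
det(H) > 0 and tr(H) < 0, so H is negative definite everywhere: concave.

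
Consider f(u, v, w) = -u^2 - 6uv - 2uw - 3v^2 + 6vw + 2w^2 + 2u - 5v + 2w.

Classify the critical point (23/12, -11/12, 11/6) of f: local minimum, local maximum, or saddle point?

The Hessian is constant: H = [[-2, -6, -2], [-6, -6, 6], [-2, 6, 4]].
Leading principal minors: Δ₁ = -2, Δ₂ = -24, Δ₃ = 144.
The minors fit neither the all-positive nor the alternating-sign pattern, so H is indefinite: a saddle point.

saddle point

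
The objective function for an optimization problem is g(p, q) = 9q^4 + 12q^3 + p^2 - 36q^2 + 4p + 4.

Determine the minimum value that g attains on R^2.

-96

g(p,q) separates as A(p) + B(q) + 4, so its minimum is min A + min B + 4.
A'(p) = 2p + 4 vanishes at p ∈ {-2}; B'(q) = 36q(q - 1)(q + 2) vanishes at q ∈ {-2, 0, 1}.
Local minima of A (where A''>0): A(-2)=-4. Local minima of B: B(-2)=-96, B(1)=-15.
So the global minimum of g is A(-2) + B(-2) + 4 = -4 − 96 + 4 = -96, attained at (-2, -2).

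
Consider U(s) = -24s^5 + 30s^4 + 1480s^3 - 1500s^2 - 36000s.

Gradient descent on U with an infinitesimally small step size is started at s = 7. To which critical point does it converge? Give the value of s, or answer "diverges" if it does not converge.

diverges

U'(s) = -120(s - 5)(s - 4)(s + 3)(s + 5), so U'(7) = -86400.
Gradient descent moves in the -U' direction, i.e. s is increasing.
There is no critical point above s=7, and U' keeps the same sign, so the iterate runs off to +∞.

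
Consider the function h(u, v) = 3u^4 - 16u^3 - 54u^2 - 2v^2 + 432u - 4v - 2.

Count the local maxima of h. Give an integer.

1

h separates as a function of u plus a function of v, so ∇h=0 decouples.
∂h/∂u = 12(u - 4)(u - 3)(u + 3) = 0 at u ∈ {-3, 3, 4}; ∂h/∂v = -4(v + 1) = 0 at v ∈ {-1}.
The Hessian is diagonal: diag(h_uu, h_vv). Second derivatives: h_uu(-3)=504, h_uu(3)=-72, h_uu(4)=84; h_vv(-1)=-4.
Local maxima occur where both diagonal entries negative: (3, -1). Count: 1.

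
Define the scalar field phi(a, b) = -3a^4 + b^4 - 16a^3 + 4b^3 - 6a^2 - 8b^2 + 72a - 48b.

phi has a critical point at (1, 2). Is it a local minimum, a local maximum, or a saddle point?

The mixed partial ∂²phi/∂a∂b is 0, so the Hessian at any point is diag(phi_aa, phi_bb) = diag(-12(3a^2 + 8a + 1), 4(3b^2 + 6b - 4)).
At (1, 2): H = diag(-144, 80).
The eigenvalues have opposite signs, so H is indefinite: a saddle point.

saddle point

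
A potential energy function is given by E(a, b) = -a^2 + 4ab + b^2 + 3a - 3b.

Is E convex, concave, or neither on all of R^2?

neither

E is quadratic, so its Hessian is the constant matrix H = [[-2, 4], [4, 2]].
det(H) = -20, tr(H) = 0.
det(H) < 0, so H is indefinite: neither convex nor concave.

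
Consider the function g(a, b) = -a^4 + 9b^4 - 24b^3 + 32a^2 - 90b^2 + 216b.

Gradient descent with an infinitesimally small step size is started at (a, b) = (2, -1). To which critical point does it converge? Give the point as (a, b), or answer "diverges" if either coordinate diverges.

(0, -2)

g is separable, so gradient descent decouples: a follows -∂g/∂a, b follows -∂g/∂b.
∂g/∂a = -4a(a - 4)(a + 4); at a=2 this is 96, so a decreases.
∂g/∂b = 36(b - 3)(b - 1)(b + 2); at b=-1 this is 288, so b decreases.
a converges to its nearest critical value 0 (a local min of the a-part); b converges to -2. The iterate converges to (0, -2).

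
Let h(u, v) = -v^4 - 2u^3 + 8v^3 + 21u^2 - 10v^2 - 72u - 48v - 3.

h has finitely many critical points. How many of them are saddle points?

3

h separates as a function of u plus a function of v, so ∇h=0 decouples.
∂h/∂u = -6(u - 4)(u - 3) = 0 at u ∈ {3, 4}; ∂h/∂v = -4(v - 4)(v - 3)(v + 1) = 0 at v ∈ {-1, 3, 4}.
The Hessian is diagonal: diag(h_uu, h_vv). Second derivatives: h_uu(3)=6, h_uu(4)=-6; h_vv(-1)=-80, h_vv(3)=16, h_vv(4)=-20.
Saddle points occur where the two diagonal entries have opposite signs: (3, -1), (3, 4), (4, 3). Count: 3.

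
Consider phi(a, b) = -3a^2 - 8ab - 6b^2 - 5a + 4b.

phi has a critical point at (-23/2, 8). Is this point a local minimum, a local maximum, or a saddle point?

local maximum

The Hessian of phi is constant: H = [[-6, -8], [-8, -12]].
det(H) = (-6)·(-12) − (-8)² = 8.
det(H) > 0 and tr(H) = -18 < 0, so H is negative definite and the point is a local maximum.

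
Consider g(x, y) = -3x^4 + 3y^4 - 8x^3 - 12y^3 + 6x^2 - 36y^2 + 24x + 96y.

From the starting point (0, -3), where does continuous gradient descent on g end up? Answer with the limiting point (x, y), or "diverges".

(-1, -2)

g is separable, so gradient descent decouples: x follows -∂g/∂x, y follows -∂g/∂y.
∂g/∂x = -12(x - 1)(x + 1)(x + 2); at x=0 this is 24, so x decreases.
∂g/∂y = 12(y - 4)(y - 1)(y + 2); at y=-3 this is -336, so y increases.
x converges to its nearest critical value -1 (a local min of the x-part); y converges to -2. The iterate converges to (-1, -2).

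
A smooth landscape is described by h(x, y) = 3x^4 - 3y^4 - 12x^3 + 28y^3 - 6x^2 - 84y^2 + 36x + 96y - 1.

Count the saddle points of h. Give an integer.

h separates as a function of x plus a function of y, so ∇h=0 decouples.
∂h/∂x = 12(x - 3)(x - 1)(x + 1) = 0 at x ∈ {-1, 1, 3}; ∂h/∂y = -12(y - 4)(y - 2)(y - 1) = 0 at y ∈ {1, 2, 4}.
The Hessian is diagonal: diag(h_xx, h_yy). Second derivatives: h_xx(-1)=96, h_xx(1)=-48, h_xx(3)=96; h_yy(1)=-36, h_yy(2)=24, h_yy(4)=-72.
Saddle points occur where the two diagonal entries have opposite signs: (-1, 1), (-1, 4), (1, 2), (3, 1), (3, 4). Count: 5.

5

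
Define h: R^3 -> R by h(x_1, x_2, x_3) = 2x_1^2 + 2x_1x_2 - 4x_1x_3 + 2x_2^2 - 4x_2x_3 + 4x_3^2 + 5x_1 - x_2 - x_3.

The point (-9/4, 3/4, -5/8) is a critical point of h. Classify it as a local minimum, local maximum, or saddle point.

local minimum

The Hessian is constant: H = [[4, 2, -4], [2, 4, -4], [-4, -4, 8]].
Leading principal minors: Δ₁ = 4, Δ₂ = 12, Δ₃ = 32.
All leading minors are positive, so H is positive definite: a local minimum.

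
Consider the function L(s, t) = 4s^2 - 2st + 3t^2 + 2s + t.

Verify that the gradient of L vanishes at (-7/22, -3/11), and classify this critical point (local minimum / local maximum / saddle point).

local minimum

∇L = (8s - 2t + 2, -2s + 6t + 1); substituting (-7/22, -3/11) gives ∇L = (0, 0), so (-7/22, -3/11) is indeed a critical point.
The Hessian of L is constant: H = [[8, -2], [-2, 6]].
det(H) = 8·6 − (-2)² = 44.
det(H) > 0 and tr(H) = 14 > 0, so H is positive definite and the point is a local minimum.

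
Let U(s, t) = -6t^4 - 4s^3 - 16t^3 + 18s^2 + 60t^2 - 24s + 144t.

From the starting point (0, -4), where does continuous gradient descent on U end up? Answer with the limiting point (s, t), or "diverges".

diverges

U is separable, so gradient descent decouples: s follows -∂U/∂s, t follows -∂U/∂t.
∂U/∂s = -12(s - 2)(s - 1); at s=0 this is -24, so s increases.
∂U/∂t = -24(t - 2)(t + 1)(t + 3); at t=-4 this is 432, so t decreases.
The t-coordinate has no critical point in that direction and runs off to infinity.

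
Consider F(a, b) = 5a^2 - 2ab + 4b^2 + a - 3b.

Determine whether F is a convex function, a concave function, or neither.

F is quadratic, so its Hessian is the constant matrix H = [[10, -2], [-2, 8]].
det(H) = 76, tr(H) = 18.
det(H) > 0 and tr(H) > 0, so H is positive definite everywhere: convex.

convex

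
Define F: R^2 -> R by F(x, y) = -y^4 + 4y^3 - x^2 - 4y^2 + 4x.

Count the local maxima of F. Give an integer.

2

F separates as a function of x plus a function of y, so ∇F=0 decouples.
∂F/∂x = -2(x - 2) = 0 at x ∈ {2}; ∂F/∂y = -4y(y - 2)(y - 1) = 0 at y ∈ {0, 1, 2}.
The Hessian is diagonal: diag(F_xx, F_yy). Second derivatives: F_xx(2)=-2; F_yy(0)=-8, F_yy(1)=4, F_yy(2)=-8.
Local maxima occur where both diagonal entries negative: (2, 0), (2, 2). Count: 2.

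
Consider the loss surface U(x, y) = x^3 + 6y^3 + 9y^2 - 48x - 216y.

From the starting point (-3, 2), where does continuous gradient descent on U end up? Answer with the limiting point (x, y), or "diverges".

(4, 3)

U is separable, so gradient descent decouples: x follows -∂U/∂x, y follows -∂U/∂y.
∂U/∂x = 3(x - 4)(x + 4); at x=-3 this is -21, so x increases.
∂U/∂y = 18(y - 3)(y + 4); at y=2 this is -108, so y increases.
x converges to its nearest critical value 4 (a local min of the x-part); y converges to 3. The iterate converges to (4, 3).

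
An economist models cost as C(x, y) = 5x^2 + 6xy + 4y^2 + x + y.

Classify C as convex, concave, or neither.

convex

C is quadratic, so its Hessian is the constant matrix H = [[10, 6], [6, 8]].
det(H) = 44, tr(H) = 18.
det(H) > 0 and tr(H) > 0, so H is positive definite everywhere: convex.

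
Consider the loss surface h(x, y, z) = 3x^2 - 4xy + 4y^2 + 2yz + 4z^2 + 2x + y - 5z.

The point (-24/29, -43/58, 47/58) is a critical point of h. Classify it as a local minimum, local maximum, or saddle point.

The Hessian is constant: H = [[6, -4, 0], [-4, 8, 2], [0, 2, 8]].
Leading principal minors: Δ₁ = 6, Δ₂ = 32, Δ₃ = 232.
All leading minors are positive, so H is positive definite: a local minimum.

local minimum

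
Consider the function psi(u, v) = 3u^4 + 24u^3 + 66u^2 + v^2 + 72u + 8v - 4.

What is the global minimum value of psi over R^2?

-47

psi(u,v) separates as P(u) + Q(v) − 4, so its minimum is min P + min Q − 4.
P'(u) = 12(u + 1)(u + 2)(u + 3) vanishes at u ∈ {-3, -2, -1}; Q'(v) = 2v + 8 vanishes at v ∈ {-4}.
Local minima of P (where P''>0): P(-3)=-27, P(-1)=-27. Local minima of Q: Q(-4)=-16.
So the global minimum of psi is P(-3) + Q(-4) − 4 = -27 − 16 − 4 = -47, attained at (-3, -4).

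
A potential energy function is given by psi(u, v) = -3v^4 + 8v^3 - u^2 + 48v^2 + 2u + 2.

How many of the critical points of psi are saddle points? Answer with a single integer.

1

psi separates as a function of u plus a function of v, so ∇psi=0 decouples.
∂psi/∂u = -2(u - 1) = 0 at u ∈ {1}; ∂psi/∂v = -12v(v - 4)(v + 2) = 0 at v ∈ {-2, 0, 4}.
The Hessian is diagonal: diag(psi_uu, psi_vv). Second derivatives: psi_uu(1)=-2; psi_vv(-2)=-144, psi_vv(0)=96, psi_vv(4)=-288.
Saddle points occur where the two diagonal entries have opposite signs: (1, 0). Count: 1.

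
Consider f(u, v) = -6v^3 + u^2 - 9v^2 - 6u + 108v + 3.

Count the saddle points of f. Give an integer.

1

f separates as a function of u plus a function of v, so ∇f=0 decouples.
∂f/∂u = 2(u - 3) = 0 at u ∈ {3}; ∂f/∂v = -18(v - 2)(v + 3) = 0 at v ∈ {-3, 2}.
The Hessian is diagonal: diag(f_uu, f_vv). Second derivatives: f_uu(3)=2; f_vv(-3)=90, f_vv(2)=-90.
Saddle points occur where the two diagonal entries have opposite signs: (3, 2). Count: 1.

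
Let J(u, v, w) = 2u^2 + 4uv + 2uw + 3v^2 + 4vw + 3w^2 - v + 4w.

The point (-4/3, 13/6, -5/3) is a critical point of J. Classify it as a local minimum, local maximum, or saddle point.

local minimum

The Hessian is constant: H = [[4, 4, 2], [4, 6, 4], [2, 4, 6]].
Leading principal minors: Δ₁ = 4, Δ₂ = 8, Δ₃ = 24.
All leading minors are positive, so H is positive definite: a local minimum.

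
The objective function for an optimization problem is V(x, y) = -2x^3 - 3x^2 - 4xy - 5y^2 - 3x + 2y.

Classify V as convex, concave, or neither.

neither

The term -2x^3 is cubic, so the Hessian is not constant.
∂²V/∂x² = -12x - 6, which takes both signs as x varies (negative for sufficiently large x). A diagonal entry of the Hessian changing sign means the Hessian is neither positive- nor negative-semidefinite on all of R^2.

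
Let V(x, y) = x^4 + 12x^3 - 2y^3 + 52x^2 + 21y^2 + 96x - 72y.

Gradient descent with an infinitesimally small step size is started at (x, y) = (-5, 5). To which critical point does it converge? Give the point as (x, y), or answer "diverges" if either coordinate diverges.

V is separable, so gradient descent decouples: x follows -∂V/∂x, y follows -∂V/∂y.
∂V/∂x = 4(x + 2)(x + 3)(x + 4); at x=-5 this is -24, so x increases.
∂V/∂y = -6(y - 4)(y - 3); at y=5 this is -12, so y increases.
The y-coordinate has no critical point in that direction and runs off to infinity.

diverges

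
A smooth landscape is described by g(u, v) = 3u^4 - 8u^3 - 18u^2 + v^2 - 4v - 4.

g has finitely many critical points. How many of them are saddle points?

1

g separates as a function of u plus a function of v, so ∇g=0 decouples.
∂g/∂u = 12u(u - 3)(u + 1) = 0 at u ∈ {-1, 0, 3}; ∂g/∂v = 2(v - 2) = 0 at v ∈ {2}.
The Hessian is diagonal: diag(g_uu, g_vv). Second derivatives: g_uu(-1)=48, g_uu(0)=-36, g_uu(3)=144; g_vv(2)=2.
Saddle points occur where the two diagonal entries have opposite signs: (0, 2). Count: 1.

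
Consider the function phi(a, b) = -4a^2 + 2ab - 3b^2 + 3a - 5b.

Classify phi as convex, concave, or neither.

concave

phi is quadratic, so its Hessian is the constant matrix H = [[-8, 2], [2, -6]].
det(H) = 44, tr(H) = -14.
det(H) > 0 and tr(H) < 0, so H is negative definite everywhere: concave.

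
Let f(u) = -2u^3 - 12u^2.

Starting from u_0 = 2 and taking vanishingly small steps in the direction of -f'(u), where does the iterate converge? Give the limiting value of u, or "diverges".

f'(u) = -6u(u + 4), so f'(2) = -72.
Gradient descent moves in the -f' direction, i.e. u is increasing.
There is no critical point above u=2, and f' keeps the same sign, so the iterate runs off to +∞.

diverges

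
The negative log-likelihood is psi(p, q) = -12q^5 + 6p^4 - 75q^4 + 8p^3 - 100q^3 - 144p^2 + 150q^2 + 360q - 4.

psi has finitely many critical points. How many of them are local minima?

psi separates as a function of p plus a function of q, so ∇psi=0 decouples.
∂psi/∂p = 24p(p - 3)(p + 4) = 0 at p ∈ {-4, 0, 3}; ∂psi/∂q = -60(q - 1)(q + 1)(q + 2)(q + 3) = 0 at q ∈ {-3, -2, -1, 1}.
The Hessian is diagonal: diag(psi_pp, psi_qq). Second derivatives: psi_pp(-4)=672, psi_pp(0)=-288, psi_pp(3)=504; psi_qq(-3)=480, psi_qq(-2)=-180, psi_qq(-1)=240, psi_qq(1)=-1440.
Local minima occur where both diagonal entries positive: (-4, -3), (-4, -1), (3, -3), (3, -1). Count: 4.

4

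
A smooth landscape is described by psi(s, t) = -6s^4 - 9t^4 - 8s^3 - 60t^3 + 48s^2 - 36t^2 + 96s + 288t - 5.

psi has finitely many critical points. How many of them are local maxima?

psi separates as a function of s plus a function of t, so ∇psi=0 decouples.
∂psi/∂s = -24(s - 2)(s + 1)(s + 2) = 0 at s ∈ {-2, -1, 2}; ∂psi/∂t = -36(t - 1)(t + 2)(t + 4) = 0 at t ∈ {-4, -2, 1}.
The Hessian is diagonal: diag(psi_ss, psi_tt). Second derivatives: psi_ss(-2)=-96, psi_ss(-1)=72, psi_ss(2)=-288; psi_tt(-4)=-360, psi_tt(-2)=216, psi_tt(1)=-540.
Local maxima occur where both diagonal entries negative: (-2, -4), (-2, 1), (2, -4), (2, 1). Count: 4.

4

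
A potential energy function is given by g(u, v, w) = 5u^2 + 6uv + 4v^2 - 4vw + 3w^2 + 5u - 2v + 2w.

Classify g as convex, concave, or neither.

g is quadratic, so its Hessian is the constant matrix H = [[10, 6, 0], [6, 8, -4], [0, -4, 6]].
Leading principal minors: 10, 44, 104.
All positive ⇒ H ≻ 0 ⇒ convex.

convex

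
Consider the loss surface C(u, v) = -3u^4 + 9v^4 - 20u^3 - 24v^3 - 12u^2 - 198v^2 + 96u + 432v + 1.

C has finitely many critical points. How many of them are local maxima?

2

C separates as a function of u plus a function of v, so ∇C=0 decouples.
∂C/∂u = -12(u - 1)(u + 2)(u + 4) = 0 at u ∈ {-4, -2, 1}; ∂C/∂v = 36(v - 4)(v - 1)(v + 3) = 0 at v ∈ {-3, 1, 4}.
The Hessian is diagonal: diag(C_uu, C_vv). Second derivatives: C_uu(-4)=-120, C_uu(-2)=72, C_uu(1)=-180; C_vv(-3)=1008, C_vv(1)=-432, C_vv(4)=756.
Local maxima occur where both diagonal entries negative: (-4, 1), (1, 1). Count: 2.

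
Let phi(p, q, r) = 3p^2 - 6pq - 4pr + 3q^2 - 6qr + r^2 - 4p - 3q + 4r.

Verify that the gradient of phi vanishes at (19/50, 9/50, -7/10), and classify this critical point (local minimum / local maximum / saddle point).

∇phi = (6p - 6q - 4r - 4, -6p + 6q - 6r - 3, -4p - 6q + 2r + 4); substituting (19/50, 9/50, -7/10) gives ∇phi = (0, 0, 0), so (19/50, 9/50, -7/10) is indeed a critical point.
The Hessian is constant: H = [[6, -6, -4], [-6, 6, -6], [-4, -6, 2]].
Leading principal minors: Δ₁ = 6, Δ₂ = 0, Δ₃ = -600.
The minors fit neither the all-positive nor the alternating-sign pattern, so H is indefinite: a saddle point.

saddle point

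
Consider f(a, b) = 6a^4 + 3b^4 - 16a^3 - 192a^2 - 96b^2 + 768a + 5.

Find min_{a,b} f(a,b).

-4347

f(a,b) separates as P(a) + Q(b) + 5, so its minimum is min P + min Q + 5.
P'(a) = 24(a - 4)(a - 2)(a + 4) vanishes at a ∈ {-4, 2, 4}; Q'(b) = 12b(b - 4)(b + 4) vanishes at b ∈ {-4, 0, 4}.
Local minima of P (where P''>0): P(-4)=-3584, P(4)=512. Local minima of Q: Q(-4)=-768, Q(4)=-768.
So the global minimum of f is P(-4) + Q(-4) + 5 = -3584 − 768 + 5 = -4347, attained at (-4, -4).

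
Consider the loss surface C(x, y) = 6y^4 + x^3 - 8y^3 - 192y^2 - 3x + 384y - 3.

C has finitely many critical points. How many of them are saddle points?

3

C separates as a function of x plus a function of y, so ∇C=0 decouples.
∂C/∂x = 3(x - 1)(x + 1) = 0 at x ∈ {-1, 1}; ∂C/∂y = 24(y - 4)(y - 1)(y + 4) = 0 at y ∈ {-4, 1, 4}.
The Hessian is diagonal: diag(C_xx, C_yy). Second derivatives: C_xx(-1)=-6, C_xx(1)=6; C_yy(-4)=960, C_yy(1)=-360, C_yy(4)=576.
Saddle points occur where the two diagonal entries have opposite signs: (-1, -4), (-1, 4), (1, 1). Count: 3.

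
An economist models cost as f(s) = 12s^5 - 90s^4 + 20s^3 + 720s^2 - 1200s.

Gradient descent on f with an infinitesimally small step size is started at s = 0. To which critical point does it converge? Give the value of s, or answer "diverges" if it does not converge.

f'(s) = 60(s - 5)(s - 2)(s - 1)(s + 2), so f'(0) = -1200.
Gradient descent moves in the -f' direction, i.e. s is increasing.
The nearest critical point in that direction is s = 1, where f'' = 720 > 0 (a local minimum). The iterate converges there.

1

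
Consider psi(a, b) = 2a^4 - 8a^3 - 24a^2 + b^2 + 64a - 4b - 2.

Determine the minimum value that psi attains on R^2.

psi(a,b) separates as P(a) + Q(b) − 2, so its minimum is min P + min Q − 2.
P'(a) = 8(a - 4)(a - 1)(a + 2) vanishes at a ∈ {-2, 1, 4}; Q'(b) = 2b - 4 vanishes at b ∈ {2}.
Local minima of P (where P''>0): P(-2)=-128, P(4)=-128. Local minima of Q: Q(2)=-4.
So the global minimum of psi is P(-2) + Q(2) − 2 = -128 − 4 − 2 = -134, attained at (-2, 2).

-134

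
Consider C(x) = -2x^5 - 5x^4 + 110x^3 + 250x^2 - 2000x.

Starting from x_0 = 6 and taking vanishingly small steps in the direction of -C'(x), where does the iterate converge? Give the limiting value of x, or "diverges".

C'(x) = -10(x - 5)(x - 2)(x + 4)(x + 5), so C'(6) = -4400.
Gradient descent moves in the -C' direction, i.e. x is increasing.
There is no critical point above x=6, and C' keeps the same sign, so the iterate runs off to +∞.

diverges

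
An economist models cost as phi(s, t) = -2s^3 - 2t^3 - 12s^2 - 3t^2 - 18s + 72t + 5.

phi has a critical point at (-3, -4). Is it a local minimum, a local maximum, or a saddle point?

local minimum

The mixed partial ∂²phi/∂s∂t is 0, so the Hessian at any point is diag(phi_ss, phi_tt) = diag(-12(s + 2), -6(2t + 1)).
At (-3, -4): H = diag(12, 42).
Both eigenvalues are positive, so H is positive definite: a local minimum.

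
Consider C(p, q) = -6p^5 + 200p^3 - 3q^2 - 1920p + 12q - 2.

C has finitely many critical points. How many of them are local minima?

0

C separates as a function of p plus a function of q, so ∇C=0 decouples.
∂C/∂p = -30(p - 4)(p - 2)(p + 2)(p + 4) = 0 at p ∈ {-4, -2, 2, 4}; ∂C/∂q = -6(q - 2) = 0 at q ∈ {2}.
The Hessian is diagonal: diag(C_pp, C_qq). Second derivatives: C_pp(-4)=2880, C_pp(-2)=-1440, C_pp(2)=1440, C_pp(4)=-2880; C_qq(2)=-6.
Local minima occur where both diagonal entries positive: none. Count: 0.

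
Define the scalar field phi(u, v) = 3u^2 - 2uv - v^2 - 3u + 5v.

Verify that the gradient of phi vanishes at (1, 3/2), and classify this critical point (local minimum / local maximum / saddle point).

∇phi = (6u - 2v - 3, -2u - 2v + 5); substituting (1, 3/2) gives ∇phi = (0, 0), so (1, 3/2) is indeed a critical point.
The Hessian of phi is constant: H = [[6, -2], [-2, -2]].
det(H) = 6·(-2) − (-2)² = -16.
Since det(H) < 0, H is indefinite and the critical point is a saddle point.

saddle point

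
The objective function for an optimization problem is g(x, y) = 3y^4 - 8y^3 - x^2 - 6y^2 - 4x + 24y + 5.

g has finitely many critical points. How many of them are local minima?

0

g separates as a function of x plus a function of y, so ∇g=0 decouples.
∂g/∂x = -2(x + 2) = 0 at x ∈ {-2}; ∂g/∂y = 12(y - 2)(y - 1)(y + 1) = 0 at y ∈ {-1, 1, 2}.
The Hessian is diagonal: diag(g_xx, g_yy). Second derivatives: g_xx(-2)=-2; g_yy(-1)=72, g_yy(1)=-24, g_yy(2)=36.
Local minima occur where both diagonal entries positive: none. Count: 0.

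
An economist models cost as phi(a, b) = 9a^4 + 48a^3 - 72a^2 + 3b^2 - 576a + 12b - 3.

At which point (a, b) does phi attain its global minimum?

phi(a,b) separates as P(a) + Q(b) − 3, so its minimum is min P + min Q − 3.
P'(a) = 36(a - 2)(a + 2)(a + 4) vanishes at a ∈ {-4, -2, 2}; Q'(b) = 6b + 12 vanishes at b ∈ {-2}.
Local minima of P (where P''>0): P(-4)=384, P(2)=-912. Local minima of Q: Q(-2)=-12.
So the global minimum of phi is P(2) + Q(-2) − 3 = -912 − 12 − 3 = -927, attained at (2, -2).

(2, -2)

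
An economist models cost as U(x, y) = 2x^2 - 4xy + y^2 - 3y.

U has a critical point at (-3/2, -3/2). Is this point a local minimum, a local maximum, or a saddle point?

The Hessian of U is constant: H = [[4, -4], [-4, 2]].
det(H) = 4·2 − (-4)² = -8.
Since det(H) < 0, H is indefinite and the critical point is a saddle point.

saddle point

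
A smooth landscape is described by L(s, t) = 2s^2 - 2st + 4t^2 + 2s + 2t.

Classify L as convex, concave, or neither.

L is quadratic, so its Hessian is the constant matrix H = [[4, -2], [-2, 8]].
det(H) = 28, tr(H) = 12.
det(H) > 0 and tr(H) > 0, so H is positive definite everywhere: convex.

convex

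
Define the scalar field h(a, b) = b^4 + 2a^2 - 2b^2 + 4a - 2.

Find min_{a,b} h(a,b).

h(a,b) separates as P(a) + Q(b) − 2, so its minimum is min P + min Q − 2.
P'(a) = 4a + 4 vanishes at a ∈ {-1}; Q'(b) = 4b(b - 1)(b + 1) vanishes at b ∈ {-1, 0, 1}.
Local minima of P (where P''>0): P(-1)=-2. Local minima of Q: Q(-1)=-1, Q(1)=-1.
So the global minimum of h is P(-1) + Q(-1) − 2 = -2 − 1 − 2 = -5, attained at (-1, -1).

-5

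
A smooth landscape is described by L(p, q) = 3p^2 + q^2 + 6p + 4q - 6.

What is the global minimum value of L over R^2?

L(p,q) separates as A(p) + B(q) − 6, so its minimum is min A + min B − 6.
A'(p) = 6p + 6 vanishes at p ∈ {-1}; B'(q) = 2q + 4 vanishes at q ∈ {-2}.
Local minima of A (where A''>0): A(-1)=-3. Local minima of B: B(-2)=-4.
So the global minimum of L is A(-1) + B(-2) − 6 = -3 − 4 − 6 = -13, attained at (-1, -2).

-13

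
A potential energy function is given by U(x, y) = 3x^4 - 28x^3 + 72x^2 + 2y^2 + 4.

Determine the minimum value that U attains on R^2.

4

U(x,y) separates as P(x) + Q(y) + 4, so its minimum is min P + min Q + 4.
P'(x) = 12x(x - 4)(x - 3) vanishes at x ∈ {0, 3, 4}; Q'(y) = 4y vanishes at y ∈ {0}.
Local minima of P (where P''>0): P(0)=0, P(4)=128. Local minima of Q: Q(0)=0.
So the global minimum of U is P(0) + Q(0) + 4 = 0 + 0 + 4 = 4, attained at (0, 0).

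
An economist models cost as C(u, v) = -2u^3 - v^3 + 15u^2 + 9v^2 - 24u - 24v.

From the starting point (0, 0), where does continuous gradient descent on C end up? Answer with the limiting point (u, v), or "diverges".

(1, 2)

C is separable, so gradient descent decouples: u follows -∂C/∂u, v follows -∂C/∂v.
∂C/∂u = -6(u - 4)(u - 1); at u=0 this is -24, so u increases.
∂C/∂v = -3(v - 4)(v - 2); at v=0 this is -24, so v increases.
u converges to its nearest critical value 1 (a local min of the u-part); v converges to 2. The iterate converges to (1, 2).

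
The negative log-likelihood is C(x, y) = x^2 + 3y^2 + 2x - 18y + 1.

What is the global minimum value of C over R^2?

C(x,y) separates as P(x) + Q(y) + 1, so its minimum is min P + min Q + 1.
P'(x) = 2x + 2 vanishes at x ∈ {-1}; Q'(y) = 6y - 18 vanishes at y ∈ {3}.
Local minima of P (where P''>0): P(-1)=-1. Local minima of Q: Q(3)=-27.
So the global minimum of C is P(-1) + Q(3) + 1 = -1 − 27 + 1 = -27, attained at (-1, 3).

-27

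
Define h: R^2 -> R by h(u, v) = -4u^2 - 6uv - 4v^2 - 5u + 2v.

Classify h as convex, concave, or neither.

h is quadratic, so its Hessian is the constant matrix H = [[-8, -6], [-6, -8]].
det(H) = 28, tr(H) = -16.
det(H) > 0 and tr(H) < 0, so H is negative definite everywhere: concave.

concave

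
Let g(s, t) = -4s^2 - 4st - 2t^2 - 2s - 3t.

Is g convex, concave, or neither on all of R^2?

concave

g is quadratic, so its Hessian is the constant matrix H = [[-8, -4], [-4, -4]].
det(H) = 16, tr(H) = -12.
det(H) > 0 and tr(H) < 0, so H is negative definite everywhere: concave.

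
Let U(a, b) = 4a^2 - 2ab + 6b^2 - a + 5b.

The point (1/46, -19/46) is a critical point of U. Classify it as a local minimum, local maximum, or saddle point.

local minimum

The Hessian of U is constant: H = [[8, -2], [-2, 12]].
det(H) = 8·12 − (-2)² = 92.
det(H) > 0 and tr(H) = 20 > 0, so H is positive definite and the point is a local minimum.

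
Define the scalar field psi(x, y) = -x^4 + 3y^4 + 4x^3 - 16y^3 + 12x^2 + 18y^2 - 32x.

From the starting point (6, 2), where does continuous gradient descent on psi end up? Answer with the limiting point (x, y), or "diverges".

psi is separable, so gradient descent decouples: x follows -∂psi/∂x, y follows -∂psi/∂y.
∂psi/∂x = -4(x - 4)(x - 1)(x + 2); at x=6 this is -320, so x increases.
∂psi/∂y = 12y(y - 3)(y - 1); at y=2 this is -24, so y increases.
The x-coordinate has no critical point in that direction and runs off to infinity.

diverges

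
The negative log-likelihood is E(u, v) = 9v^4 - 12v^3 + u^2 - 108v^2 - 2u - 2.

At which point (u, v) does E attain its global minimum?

E(u,v) separates as P(u) + Q(v) − 2, so its minimum is min P + min Q − 2.
P'(u) = 2u - 2 vanishes at u ∈ {1}; Q'(v) = 36v(v - 3)(v + 2) vanishes at v ∈ {-2, 0, 3}.
Local minima of P (where P''>0): P(1)=-1. Local minima of Q: Q(-2)=-192, Q(3)=-567.
So the global minimum of E is P(1) + Q(3) − 2 = -1 − 567 − 2 = -570, attained at (1, 3).

(1, 3)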